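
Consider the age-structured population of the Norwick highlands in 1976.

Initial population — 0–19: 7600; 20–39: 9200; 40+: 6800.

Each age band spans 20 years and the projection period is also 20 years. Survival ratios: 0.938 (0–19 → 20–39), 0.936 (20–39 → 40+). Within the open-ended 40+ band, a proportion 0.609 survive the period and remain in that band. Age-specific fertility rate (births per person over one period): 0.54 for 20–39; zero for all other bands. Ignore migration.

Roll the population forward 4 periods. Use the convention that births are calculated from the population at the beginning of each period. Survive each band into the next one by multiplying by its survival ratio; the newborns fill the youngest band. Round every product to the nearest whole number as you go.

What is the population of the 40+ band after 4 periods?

(Bands numbered youngest = 1 to oldest = 3.)
[period 1]
Births: 9200 * 0.54 = 4968
Band 2: 7600 * 0.938 = 7129
Band 3: 9200 * 0.936 + 6800 * 0.609 = 8611 + 4141 = 12752
→ [4968, 7129, 12752]
[period 2]
Births: 7129 * 0.54 = 3850
Band 2: 4968 * 0.938 = 4660
Band 3: 7129 * 0.936 + 12752 * 0.609 = 6673 + 7766 = 14439
→ [3850, 4660, 14439]
[period 3]
Births: 4660 * 0.54 = 2516
Band 2: 3850 * 0.938 = 3611
Band 3: 4660 * 0.936 + 14439 * 0.609 = 4362 + 8793 = 13155
→ [2516, 3611, 13155]
[period 4]
Births: 3611 * 0.54 = 1950
Band 2: 2516 * 0.938 = 2360
Band 3: 3611 * 0.936 + 13155 * 0.609 = 3380 + 8011 = 11391
→ [1950, 2360, 11391]

11391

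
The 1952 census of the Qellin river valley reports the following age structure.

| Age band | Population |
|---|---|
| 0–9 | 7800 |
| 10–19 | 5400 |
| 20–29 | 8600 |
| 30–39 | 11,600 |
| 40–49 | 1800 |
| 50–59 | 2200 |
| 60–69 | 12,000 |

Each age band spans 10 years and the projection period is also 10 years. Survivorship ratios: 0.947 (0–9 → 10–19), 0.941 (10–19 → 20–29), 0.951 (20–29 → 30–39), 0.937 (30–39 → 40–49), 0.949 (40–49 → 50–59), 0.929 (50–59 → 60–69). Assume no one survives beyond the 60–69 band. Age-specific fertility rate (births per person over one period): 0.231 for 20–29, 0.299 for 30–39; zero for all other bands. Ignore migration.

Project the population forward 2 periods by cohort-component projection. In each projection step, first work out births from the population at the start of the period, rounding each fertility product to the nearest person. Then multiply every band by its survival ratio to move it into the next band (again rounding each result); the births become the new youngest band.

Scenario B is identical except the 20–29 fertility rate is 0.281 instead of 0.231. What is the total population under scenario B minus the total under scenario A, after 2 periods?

661

(Bands numbered youngest = 1 to oldest = 7.)
Period 1.
Births: 8600 × 0.231 = 1987  |  11600 × 0.299 = 3468 → total 5455
Band 2: 7800 × 0.947 = 7387
Band 3: 5400 × 0.941 = 5081
Band 4: 8600 × 0.951 = 8179
Band 5: 11600 × 0.937 = 10869
Band 6: 1800 × 0.949 = 1708
Band 7: 2200 × 0.929 = 2044
Population now: 0–9=5455, 10–19=7387, 20–29=5081, 30–39=8179, 40–49=10869, 50–59=1708, 60–69=2044
Period 2.
Births: 5081 × 0.231 = 1174  |  8179 × 0.299 = 2446 → total 3620
Band 2: 5455 × 0.947 = 5166
Band 3: 7387 × 0.941 = 6951
Band 4: 5081 × 0.951 = 4832
Band 5: 8179 × 0.937 = 7664
Band 6: 10869 × 0.949 = 10315
Band 7: 1708 × 0.929 = 1587
Population now: 0–9=3620, 10–19=5166, 20–29=6951, 30–39=4832, 40–49=7664, 50–59=10315, 60–69=1587
Scenario A total after 2 periods: 40135
Scenario B projection —
Period 1.
Births: 8600 × 0.281 = 2417  |  11600 × 0.299 = 3468 → total 5885
Band 2: 7800 × 0.947 = 7387
Band 3: 5400 × 0.941 = 5081
Band 4: 8600 × 0.951 = 8179
Band 5: 11600 × 0.937 = 10869
Band 6: 1800 × 0.949 = 1708
Band 7: 2200 × 0.929 = 2044
Population now: 0–9=5885, 10–19=7387, 20–29=5081, 30–39=8179, 40–49=10869, 50–59=1708, 60–69=2044
Period 2.
Births: 5081 × 0.281 = 1428  |  8179 × 0.299 = 2446 → total 3874
Band 2: 5885 × 0.947 = 5573
Band 3: 7387 × 0.941 = 6951
Band 4: 5081 × 0.951 = 4832
Band 5: 8179 × 0.937 = 7664
Band 6: 10869 × 0.949 = 10315
Band 7: 1708 × 0.929 = 1587
Population now: 0–9=3874, 10–19=5573, 20–29=6951, 30–39=4832, 40–49=7664, 50–59=10315, 60–69=1587
Scenario B total after 2 periods: 40796
Difference B − A = 40796 − 40135 = 661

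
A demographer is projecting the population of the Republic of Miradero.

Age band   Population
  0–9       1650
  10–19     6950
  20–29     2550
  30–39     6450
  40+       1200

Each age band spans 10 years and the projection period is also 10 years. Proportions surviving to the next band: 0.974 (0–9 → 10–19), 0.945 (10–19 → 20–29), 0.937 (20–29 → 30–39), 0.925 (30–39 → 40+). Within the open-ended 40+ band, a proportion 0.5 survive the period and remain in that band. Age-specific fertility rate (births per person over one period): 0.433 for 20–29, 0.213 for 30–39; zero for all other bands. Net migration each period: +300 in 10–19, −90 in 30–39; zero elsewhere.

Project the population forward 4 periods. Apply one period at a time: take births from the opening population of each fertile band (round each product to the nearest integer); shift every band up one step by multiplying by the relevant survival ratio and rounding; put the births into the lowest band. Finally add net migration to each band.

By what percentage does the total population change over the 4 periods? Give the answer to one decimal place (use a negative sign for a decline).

-19.8

Let band 1 be 0–9 through band 5 = 40+.
After projecting period 1:
Births: 2550 × 0.433 = 1104  |  6450 × 0.213 = 1374 — total 2478
Band 2: 1650 × 0.974 = 1607
Band 3: 6950 × 0.945 = 6568
Band 4: 2550 × 0.937 = 2389
Band 5: 6450 × 0.925 + 1200 × 0.5 = 5966 + 600 = 6566
Net migration: Band 2 + 300 → 1907; Band 4 − 90 → 2299
Population now: 0–9=2478, 10–19=1907, 20–29=6568, 30–39=2299, 40+=6566
After projecting period 2:
Births: 6568 × 0.433 = 2844  |  2299 × 0.213 = 490 — total 3334
Band 2: 2478 × 0.974 = 2414
Band 3: 1907 × 0.945 = 1802
Band 4: 6568 × 0.937 = 6154
Band 5: 2299 × 0.925 + 6566 × 0.5 = 2127 + 3283 = 5410
Net migration: Band 2 + 300 → 2714; Band 4 − 90 → 6064
Population now: 0–9=3334, 10–19=2714, 20–29=1802, 30–39=6064, 40+=5410
After projecting period 3:
Births: 1802 × 0.433 = 780  |  6064 × 0.213 = 1292 — total 2072
Band 2: 3334 × 0.974 = 3247
Band 3: 2714 × 0.945 = 2565
Band 4: 1802 × 0.937 = 1688
Band 5: 6064 × 0.925 + 5410 × 0.5 = 5609 + 2705 = 8314
Net migration: Band 2 + 300 → 3547; Band 4 − 90 → 1598
Population now: 0–9=2072, 10–19=3547, 20–29=2565, 30–39=1598, 40+=8314
After projecting period 4:
Births: 2565 × 0.433 = 1111  |  1598 × 0.213 = 340 — total 1451
Band 2: 2072 × 0.974 = 2018
Band 3: 3547 × 0.945 = 3352
Band 4: 2565 × 0.937 = 2403
Band 5: 1598 × 0.925 + 8314 × 0.5 = 1478 + 4157 = 5635
Net migration: Band 2 + 300 → 2318; Band 4 − 90 → 2313
Population now: 0–9=1451, 10–19=2318, 20–29=3352, 30–39=2313, 40+=5635
Total: 18800 → 15069; change = -3731; percentage change = -19.8%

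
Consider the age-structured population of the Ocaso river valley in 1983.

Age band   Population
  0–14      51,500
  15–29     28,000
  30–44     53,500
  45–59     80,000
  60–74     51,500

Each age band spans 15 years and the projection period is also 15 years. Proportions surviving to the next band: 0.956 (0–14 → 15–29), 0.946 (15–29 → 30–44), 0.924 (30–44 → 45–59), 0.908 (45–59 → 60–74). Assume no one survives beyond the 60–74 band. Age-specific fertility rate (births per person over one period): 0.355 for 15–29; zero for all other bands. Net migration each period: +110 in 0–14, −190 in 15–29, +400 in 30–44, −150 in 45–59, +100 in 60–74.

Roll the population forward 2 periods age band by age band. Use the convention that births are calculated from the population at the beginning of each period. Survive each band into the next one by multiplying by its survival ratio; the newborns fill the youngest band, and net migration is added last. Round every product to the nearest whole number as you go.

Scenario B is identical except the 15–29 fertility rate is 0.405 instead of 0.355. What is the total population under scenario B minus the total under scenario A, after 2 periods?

Period 1:
Births: 28000 × 0.355 = 9940
15–29: 51500 × 0.956 = 49234
30–44: 28000 × 0.946 = 26488
45–59: 53500 × 0.924 = 49434
60–74: 80000 × 0.908 = 72640
Net migration: 0–14 + 110 → 10050; 15–29 − 190 → 49044; 30–44 + 400 → 26888; 45–59 − 150 → 49284; 60–74 + 100 → 72740
Giving 10050 / 49044 / 26888 / 49284 / 72740.
Period 2:
Births: 49044 × 0.355 = 17411
15–29: 10050 × 0.956 = 9608
30–44: 49044 × 0.946 = 46396
45–59: 26888 × 0.924 = 24845
60–74: 49284 × 0.908 = 44750
Net migration: 0–14 + 110 → 17521; 15–29 − 190 → 9418; 30–44 + 400 → 46796; 45–59 − 150 → 24695; 60–74 + 100 → 44850
Giving 17521 / 9418 / 46796 / 24695 / 44850.
Scenario A total after 2 periods: 143280
Scenario B projection —
Period 1:
Births: 28000 × 0.405 = 11340
15–29: 51500 × 0.956 = 49234
30–44: 28000 × 0.946 = 26488
45–59: 53500 × 0.924 = 49434
60–74: 80000 × 0.908 = 72640
Net migration: 0–14 + 110 → 11450; 15–29 − 190 → 49044; 30–44 + 400 → 26888; 45–59 − 150 → 49284; 60–74 + 100 → 72740
Giving 11450 / 49044 / 26888 / 49284 / 72740.
Period 2:
Births: 49044 × 0.405 = 19863
15–29: 11450 × 0.956 = 10946
30–44: 49044 × 0.946 = 46396
45–59: 26888 × 0.924 = 24845
60–74: 49284 × 0.908 = 44750
Net migration: 0–14 + 110 → 19973; 15–29 − 190 → 10756; 30–44 + 400 → 46796; 45–59 − 150 → 24695; 60–74 + 100 → 44850
Giving 19973 / 10756 / 46796 / 24695 / 44850.
Scenario B total after 2 periods: 147070
Difference B − A = 147070 − 143280 = 3790

3790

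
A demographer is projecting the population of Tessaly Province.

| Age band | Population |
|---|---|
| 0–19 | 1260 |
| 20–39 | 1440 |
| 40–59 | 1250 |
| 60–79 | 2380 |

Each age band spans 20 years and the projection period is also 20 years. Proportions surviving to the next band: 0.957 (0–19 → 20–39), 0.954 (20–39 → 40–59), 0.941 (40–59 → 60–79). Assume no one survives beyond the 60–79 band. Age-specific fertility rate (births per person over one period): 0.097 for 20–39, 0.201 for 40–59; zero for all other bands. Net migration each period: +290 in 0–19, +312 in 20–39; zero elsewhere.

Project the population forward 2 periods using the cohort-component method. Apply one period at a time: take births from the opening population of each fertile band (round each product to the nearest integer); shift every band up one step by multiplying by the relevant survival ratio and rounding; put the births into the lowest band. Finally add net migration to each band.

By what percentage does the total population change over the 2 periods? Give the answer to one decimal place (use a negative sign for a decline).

Call the groups 1 to 4, youngest first.
— Period 1 —
Births: 1440 × 0.097 = 140 ; 1250 × 0.201 = 251 — total 391
Group 2: 1260 × 0.957 = 1206
Group 3: 1440 × 0.954 = 1374
Group 4: 1250 × 0.941 = 1176
Net migration: Group 1 + 290 → 681; Group 2 + 312 → 1518
Giving 681 / 1518 / 1374 / 1176.
— Period 2 —
Births: 1518 × 0.097 = 147 ; 1374 × 0.201 = 276 — total 423
Group 2: 681 × 0.957 = 652
Group 3: 1518 × 0.954 = 1448
Group 4: 1374 × 0.941 = 1293
Net migration: Group 1 + 290 → 713; Group 2 + 312 → 964
Giving 713 / 964 / 1448 / 1293.
Total: 6330 → 4418; change = -1912; percentage change = -30.2%

-30.2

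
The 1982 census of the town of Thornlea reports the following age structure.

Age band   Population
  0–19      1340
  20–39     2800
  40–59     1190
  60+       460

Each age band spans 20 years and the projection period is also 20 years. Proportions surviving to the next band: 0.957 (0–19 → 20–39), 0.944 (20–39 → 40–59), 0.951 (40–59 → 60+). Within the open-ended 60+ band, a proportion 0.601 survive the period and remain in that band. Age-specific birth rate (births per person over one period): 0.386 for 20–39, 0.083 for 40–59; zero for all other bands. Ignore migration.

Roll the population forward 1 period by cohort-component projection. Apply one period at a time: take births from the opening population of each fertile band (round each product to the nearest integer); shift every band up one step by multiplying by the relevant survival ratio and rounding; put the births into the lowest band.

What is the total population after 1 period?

Numbering the groups 1..4 from youngest to oldest:
— Period 1 —
Births: 2800 × 0.386 = 1081 ; 1190 × 0.083 = 99 ⇒ total 1180
Group 2: 1340 × 0.957 = 1282
Group 3: 2800 × 0.944 = 2643
Group 4: 1190 × 0.951 + 460 × 0.601 = 1132 + 276 = 1408
→ [1180, 1282, 2643, 1408]
Total after period 1: 1180 + 1282 + 2643 + 1408 = 6513

6513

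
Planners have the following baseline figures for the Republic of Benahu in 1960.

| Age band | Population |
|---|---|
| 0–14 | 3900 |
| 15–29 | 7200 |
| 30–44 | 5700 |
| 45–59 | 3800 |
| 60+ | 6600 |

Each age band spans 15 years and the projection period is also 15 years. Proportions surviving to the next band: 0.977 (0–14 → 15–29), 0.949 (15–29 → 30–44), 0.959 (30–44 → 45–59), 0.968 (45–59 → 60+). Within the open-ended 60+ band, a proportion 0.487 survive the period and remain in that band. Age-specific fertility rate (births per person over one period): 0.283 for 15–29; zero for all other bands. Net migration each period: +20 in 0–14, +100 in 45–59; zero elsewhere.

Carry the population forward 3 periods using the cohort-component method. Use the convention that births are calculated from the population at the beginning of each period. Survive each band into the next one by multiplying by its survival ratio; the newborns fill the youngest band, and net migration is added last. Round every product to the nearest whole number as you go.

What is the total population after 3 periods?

[period 1]
Births: 7200 × 0.283 = 2038
15–29: 3900 × 0.977 = 3810
30–44: 7200 × 0.949 = 6833
45–59: 5700 × 0.959 = 5466
60+: 3800 × 0.968 + 6600 × 0.487 = 3678 + 3214 = 6892
Net migration: 0–14 + 20 → 2058; 45–59 + 100 → 5566
Giving 2058 / 3810 / 6833 / 5566 / 6892.
[period 2]
Births: 3810 × 0.283 = 1078
15–29: 2058 × 0.977 = 2011
30–44: 3810 × 0.949 = 3616
45–59: 6833 × 0.959 = 6553
60+: 5566 × 0.968 + 6892 × 0.487 = 5388 + 3356 = 8744
Net migration: 0–14 + 20 → 1098; 45–59 + 100 → 6653
Giving 1098 / 2011 / 3616 / 6653 / 8744.
[period 3]
Births: 2011 × 0.283 = 569
15–29: 1098 × 0.977 = 1073
30–44: 2011 × 0.949 = 1908
45–59: 3616 × 0.959 = 3468
60+: 6653 × 0.968 + 8744 × 0.487 = 6440 + 4258 = 10698
Net migration: 0–14 + 20 → 589; 45–59 + 100 → 3568
Giving 589 / 1073 / 1908 / 3568 / 10698.
Total after period 3: 589 + 1073 + 1908 + 3568 + 10698 = 17836

17836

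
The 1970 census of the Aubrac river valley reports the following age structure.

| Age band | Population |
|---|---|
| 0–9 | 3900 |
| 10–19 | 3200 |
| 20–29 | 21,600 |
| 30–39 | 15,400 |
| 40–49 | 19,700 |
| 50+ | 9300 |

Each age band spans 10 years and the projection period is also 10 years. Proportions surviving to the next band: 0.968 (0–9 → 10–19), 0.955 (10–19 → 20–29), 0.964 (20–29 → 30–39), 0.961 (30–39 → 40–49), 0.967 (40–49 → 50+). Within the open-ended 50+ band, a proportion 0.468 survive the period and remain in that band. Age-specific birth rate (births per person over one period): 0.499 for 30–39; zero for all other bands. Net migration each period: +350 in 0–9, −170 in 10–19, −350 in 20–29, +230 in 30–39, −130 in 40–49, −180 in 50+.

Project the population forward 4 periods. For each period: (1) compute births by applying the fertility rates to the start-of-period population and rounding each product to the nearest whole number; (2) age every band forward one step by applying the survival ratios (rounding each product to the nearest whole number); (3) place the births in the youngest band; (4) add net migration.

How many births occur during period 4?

Call the groups 1 to 6, youngest first.
After projecting period 1:
Births: 15400 × 0.499 = 7685
Group 2: 3900 × 0.968 = 3775
Group 3: 3200 × 0.955 = 3056
Group 4: 21600 × 0.964 = 20822
Group 5: 15400 × 0.961 = 14799
Group 6: 19700 × 0.967 + 9300 × 0.468 = 19050 + 4352 = 23402
Net migration: Group 1 + 350 → 8035; Group 2 − 170 → 3605; Group 3 − 350 → 2706; Group 4 + 230 → 21052; Group 5 − 130 → 14669; Group 6 − 180 → 23222
→ [8035, 3605, 2706, 21052, 14669, 23222]
After projecting period 2:
Births: 21052 × 0.499 = 10505
Group 2: 8035 × 0.968 = 7778
Group 3: 3605 × 0.955 = 3443
Group 4: 2706 × 0.964 = 2609
Group 5: 21052 × 0.961 = 20231
Group 6: 14669 × 0.967 + 23222 × 0.468 = 14185 + 10868 = 25053
Net migration: Group 1 + 350 → 10855; Group 2 − 170 → 7608; Group 3 − 350 → 3093; Group 4 + 230 → 2839; Group 5 − 130 → 20101; Group 6 − 180 → 24873
→ [10855, 7608, 3093, 2839, 20101, 24873]
After projecting period 3:
Births: 2839 × 0.499 = 1417
Group 2: 10855 × 0.968 = 10508
Group 3: 7608 × 0.955 = 7266
Group 4: 3093 × 0.964 = 2982
Group 5: 2839 × 0.961 = 2728
Group 6: 20101 × 0.967 + 24873 × 0.468 = 19438 + 11641 = 31079
Net migration: Group 1 + 350 → 1767; Group 2 − 170 → 10338; Group 3 − 350 → 6916; Group 4 + 230 → 3212; Group 5 − 130 → 2598; Group 6 − 180 → 30899
→ [1767, 10338, 6916, 3212, 2598, 30899]
After projecting period 4:
Births: 3212 × 0.499 = 1603
Group 2: 1767 × 0.968 = 1710
Group 3: 10338 × 0.955 = 9873
Group 4: 6916 × 0.964 = 6667
Group 5: 3212 × 0.961 = 3087
Group 6: 2598 × 0.967 + 30899 × 0.468 = 2512 + 14461 = 16973
Net migration: Group 1 + 350 → 1953; Group 2 − 170 → 1540; Group 3 − 350 → 9523; Group 4 + 230 → 6897; Group 5 − 130 → 2957; Group 6 − 180 → 16793
→ [1953, 1540, 9523, 6897, 2957, 16793]

1603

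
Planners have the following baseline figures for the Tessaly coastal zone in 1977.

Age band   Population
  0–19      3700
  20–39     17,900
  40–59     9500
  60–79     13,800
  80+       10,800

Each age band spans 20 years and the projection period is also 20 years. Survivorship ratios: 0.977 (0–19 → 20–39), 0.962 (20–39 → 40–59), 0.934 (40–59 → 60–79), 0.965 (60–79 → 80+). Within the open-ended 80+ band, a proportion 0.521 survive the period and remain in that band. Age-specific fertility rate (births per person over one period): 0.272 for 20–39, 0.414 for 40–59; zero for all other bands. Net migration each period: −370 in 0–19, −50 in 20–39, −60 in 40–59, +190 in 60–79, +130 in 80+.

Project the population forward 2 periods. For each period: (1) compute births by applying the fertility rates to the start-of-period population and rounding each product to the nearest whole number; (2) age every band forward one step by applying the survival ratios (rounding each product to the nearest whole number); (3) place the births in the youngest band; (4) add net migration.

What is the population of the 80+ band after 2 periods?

After projecting period 1:
Births: 17900 × 0.272 = 4869 ; 9500 × 0.414 = 3933 — total 8802
20–39: 3700 × 0.977 = 3615
40–59: 17900 × 0.962 = 17220
60–79: 9500 × 0.934 = 8873
80+: 13800 × 0.965 + 10800 × 0.521 = 13317 + 5627 = 18944
Net migration: 0–19 − 370 → 8432; 20–39 − 50 → 3565; 40–59 − 60 → 17160; 60–79 + 190 → 9063; 80+ + 130 → 19074
→ [8432, 3565, 17160, 9063, 19074]
After projecting period 2:
Births: 3565 × 0.272 = 970 ; 17160 × 0.414 = 7104 — total 8074
20–39: 8432 × 0.977 = 8238
40–59: 3565 × 0.962 = 3430
60–79: 17160 × 0.934 = 16027
80+: 9063 × 0.965 + 19074 × 0.521 = 8746 + 9938 = 18684
Net migration: 0–19 − 370 → 7704; 20–39 − 50 → 8188; 40–59 − 60 → 3370; 60–79 + 190 → 16217; 80+ + 130 → 18814
→ [7704, 8188, 3370, 16217, 18814]

18814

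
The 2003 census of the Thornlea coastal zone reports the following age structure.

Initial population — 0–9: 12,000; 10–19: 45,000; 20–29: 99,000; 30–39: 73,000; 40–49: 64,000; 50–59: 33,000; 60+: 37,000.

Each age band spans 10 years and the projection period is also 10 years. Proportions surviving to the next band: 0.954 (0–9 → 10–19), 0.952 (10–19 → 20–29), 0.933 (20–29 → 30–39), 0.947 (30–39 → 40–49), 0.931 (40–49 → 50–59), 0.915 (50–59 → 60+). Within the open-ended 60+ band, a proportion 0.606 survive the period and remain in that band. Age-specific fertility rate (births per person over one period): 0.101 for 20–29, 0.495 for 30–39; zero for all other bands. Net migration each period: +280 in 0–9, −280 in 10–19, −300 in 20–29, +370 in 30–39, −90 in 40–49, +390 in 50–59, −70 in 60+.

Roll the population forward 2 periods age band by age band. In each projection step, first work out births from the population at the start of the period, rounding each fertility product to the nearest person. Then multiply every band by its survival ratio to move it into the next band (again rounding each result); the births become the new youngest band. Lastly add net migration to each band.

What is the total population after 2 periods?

383921

Let group 1 be 0–9 through group 7 = 60+.
Period 1:
Births: 99000 × 0.101 = 9999 ; 73000 × 0.495 = 36135 — total 46134
Group 2: 12000 × 0.954 = 11448
Group 3: 45000 × 0.952 = 42840
Group 4: 99000 × 0.933 = 92367
Group 5: 73000 × 0.947 = 69131
Group 6: 64000 × 0.931 = 59584
Group 7: 33000 × 0.915 + 37000 × 0.606 = 30195 + 22422 = 52617
Net migration: Group 1 + 280 → 46414; Group 2 − 280 → 11168; Group 3 − 300 → 42540; Group 4 + 370 → 92737; Group 5 − 90 → 69041; Group 6 + 390 → 59974; Group 7 − 70 → 52547
Population now: 0–9=46414, 10–19=11168, 20–29=42540, 30–39=92737, 40–49=69041, 50–59=59974, 60+=52547
Period 2:
Births: 42540 × 0.101 = 4297 ; 92737 × 0.495 = 45905 — total 50202
Group 2: 46414 × 0.954 = 44279
Group 3: 11168 × 0.952 = 10632
Group 4: 42540 × 0.933 = 39690
Group 5: 92737 × 0.947 = 87822
Group 6: 69041 × 0.931 = 64277
Group 7: 59974 × 0.915 + 52547 × 0.606 = 54876 + 31843 = 86719
Net migration: Group 1 + 280 → 50482; Group 2 − 280 → 43999; Group 3 − 300 → 10332; Group 4 + 370 → 40060; Group 5 − 90 → 87732; Group 6 + 390 → 64667; Group 7 − 70 → 86649
Population now: 0–9=50482, 10–19=43999, 20–29=10332, 30–39=40060, 40–49=87732, 50–59=64667, 60+=86649
Total after period 2: 50482 + 43999 + 10332 + 40060 + 87732 + 64667 + 86649 = 383921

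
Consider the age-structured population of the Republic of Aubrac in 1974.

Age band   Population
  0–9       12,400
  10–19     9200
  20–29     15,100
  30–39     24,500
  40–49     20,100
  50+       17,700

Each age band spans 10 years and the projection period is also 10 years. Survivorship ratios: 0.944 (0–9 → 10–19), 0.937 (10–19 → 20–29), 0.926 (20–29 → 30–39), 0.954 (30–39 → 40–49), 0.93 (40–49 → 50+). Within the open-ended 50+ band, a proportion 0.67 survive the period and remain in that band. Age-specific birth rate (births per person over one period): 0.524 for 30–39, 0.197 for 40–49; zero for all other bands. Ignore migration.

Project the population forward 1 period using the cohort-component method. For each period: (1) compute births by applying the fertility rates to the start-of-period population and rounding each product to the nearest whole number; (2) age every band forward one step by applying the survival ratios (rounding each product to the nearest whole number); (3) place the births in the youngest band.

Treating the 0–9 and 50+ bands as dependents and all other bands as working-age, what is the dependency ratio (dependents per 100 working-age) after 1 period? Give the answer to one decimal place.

[period 1]
Births: 24500 × 0.524 = 12838, 20100 × 0.197 = 3960 — total 16798
10–19: 12400 × 0.944 = 11706
20–29: 9200 × 0.937 = 8620
30–39: 15100 × 0.926 = 13983
40–49: 24500 × 0.954 = 23373
50+: 20100 × 0.93 + 17700 × 0.67 = 18693 + 11859 = 30552
Giving 16798 / 11706 / 8620 / 13983 / 23373 / 30552.
Dependents (band 0–9 + band 50+) = 16798 + 30552 = 47350; working-age = 57682; ratio = 47350/57682 × 100 = 82.1

82.1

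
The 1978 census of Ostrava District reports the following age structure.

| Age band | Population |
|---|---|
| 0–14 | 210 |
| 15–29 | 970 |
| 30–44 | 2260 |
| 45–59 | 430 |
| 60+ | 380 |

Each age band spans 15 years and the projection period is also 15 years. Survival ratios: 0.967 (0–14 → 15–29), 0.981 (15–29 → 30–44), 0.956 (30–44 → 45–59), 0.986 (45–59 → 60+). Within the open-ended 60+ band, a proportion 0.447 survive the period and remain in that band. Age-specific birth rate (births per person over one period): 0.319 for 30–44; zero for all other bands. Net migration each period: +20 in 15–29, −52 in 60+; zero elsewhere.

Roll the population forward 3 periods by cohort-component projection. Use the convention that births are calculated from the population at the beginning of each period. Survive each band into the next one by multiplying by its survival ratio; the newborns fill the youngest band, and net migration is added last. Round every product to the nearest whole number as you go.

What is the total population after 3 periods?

Period 1:
Births: 2260 * 0.319 = 721
15–29: 210 * 0.967 = 203
30–44: 970 * 0.981 = 952
45–59: 2260 * 0.956 = 2161
60+: 430 * 0.986 + 380 * 0.447 = 424 + 170 = 594
Net migration: 15–29 + 20 → 223; 60+ − 52 → 542
End of period: [721, 223, 952, 2161, 542]
Period 2:
Births: 952 * 0.319 = 304
15–29: 721 * 0.967 = 697
30–44: 223 * 0.981 = 219
45–59: 952 * 0.956 = 910
60+: 2161 * 0.986 + 542 * 0.447 = 2131 + 242 = 2373
Net migration: 15–29 + 20 → 717; 60+ − 52 → 2321
End of period: [304, 717, 219, 910, 2321]
Period 3:
Births: 219 * 0.319 = 70
15–29: 304 * 0.967 = 294
30–44: 717 * 0.981 = 703
45–59: 219 * 0.956 = 209
60+: 910 * 0.986 + 2321 * 0.447 = 897 + 1037 = 1934
Net migration: 15–29 + 20 → 314; 60+ − 52 → 1882
End of period: [70, 314, 703, 209, 1882]
Total after period 3: 70 + 314 + 703 + 209 + 1882 = 3178

3178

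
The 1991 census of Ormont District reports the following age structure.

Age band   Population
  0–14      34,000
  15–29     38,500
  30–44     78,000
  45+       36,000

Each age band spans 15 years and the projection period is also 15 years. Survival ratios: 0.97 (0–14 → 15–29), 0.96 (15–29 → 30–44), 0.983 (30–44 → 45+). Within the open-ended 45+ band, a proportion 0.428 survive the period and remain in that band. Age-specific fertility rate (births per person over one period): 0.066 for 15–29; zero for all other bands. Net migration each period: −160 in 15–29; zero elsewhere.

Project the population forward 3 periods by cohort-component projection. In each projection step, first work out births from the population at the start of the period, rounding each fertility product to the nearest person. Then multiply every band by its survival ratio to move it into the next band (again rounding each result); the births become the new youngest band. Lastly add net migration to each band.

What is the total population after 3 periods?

[period 1]
Births: 38500 × 0.066 = 2541
15–29: 34000 × 0.97 = 32980
30–44: 38500 × 0.96 = 36960
45+: 78000 × 0.983 + 36000 × 0.428 = 76674 + 15408 = 92082
Net migration: 15–29 − 160 → 32820
Giving 2541 / 32820 / 36960 / 92082.
[period 2]
Births: 32820 × 0.066 = 2166
15–29: 2541 × 0.97 = 2465
30–44: 32820 × 0.96 = 31507
45+: 36960 × 0.983 + 92082 × 0.428 = 36332 + 39411 = 75743
Net migration: 15–29 − 160 → 2305
Giving 2166 / 2305 / 31507 / 75743.
[period 3]
Births: 2305 × 0.066 = 152
15–29: 2166 × 0.97 = 2101
30–44: 2305 × 0.96 = 2213
45+: 31507 × 0.983 + 75743 × 0.428 = 30971 + 32418 = 63389
Net migration: 15–29 − 160 → 1941
Giving 152 / 1941 / 2213 / 63389.
Total after period 3: 152 + 1941 + 2213 + 63389 = 67695

67695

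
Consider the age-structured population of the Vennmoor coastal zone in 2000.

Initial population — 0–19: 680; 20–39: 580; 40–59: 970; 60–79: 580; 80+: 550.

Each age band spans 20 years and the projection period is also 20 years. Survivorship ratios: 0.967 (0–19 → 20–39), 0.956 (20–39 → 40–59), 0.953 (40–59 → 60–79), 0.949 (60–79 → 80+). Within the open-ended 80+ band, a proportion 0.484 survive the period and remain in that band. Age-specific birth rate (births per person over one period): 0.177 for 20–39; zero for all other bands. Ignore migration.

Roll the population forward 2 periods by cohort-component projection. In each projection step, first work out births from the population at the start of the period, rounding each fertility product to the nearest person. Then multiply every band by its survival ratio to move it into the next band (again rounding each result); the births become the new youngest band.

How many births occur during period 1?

Let group 1 be 0–19 through group 5 = 80+.
Period 1:
Births: 580 × 0.177 = 103
Group 2: 680 × 0.967 = 658
Group 3: 580 × 0.956 = 554
Group 4: 970 × 0.953 = 924
Group 5: 580 × 0.949 + 550 × 0.484 = 550 + 266 = 816
→ [103, 658, 554, 924, 816]

103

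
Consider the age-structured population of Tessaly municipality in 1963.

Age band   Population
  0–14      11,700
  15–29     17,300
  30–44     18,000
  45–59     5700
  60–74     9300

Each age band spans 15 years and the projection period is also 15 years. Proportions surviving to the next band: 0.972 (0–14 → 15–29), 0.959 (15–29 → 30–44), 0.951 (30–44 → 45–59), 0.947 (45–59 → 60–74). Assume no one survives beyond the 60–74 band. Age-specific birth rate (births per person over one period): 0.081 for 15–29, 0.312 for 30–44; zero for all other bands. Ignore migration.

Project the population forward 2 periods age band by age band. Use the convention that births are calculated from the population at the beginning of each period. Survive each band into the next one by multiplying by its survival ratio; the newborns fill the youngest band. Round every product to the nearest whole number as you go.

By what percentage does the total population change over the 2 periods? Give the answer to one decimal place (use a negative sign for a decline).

-10.0

[period 1]
Births: 17300 * 0.081 = 1401 ; 18000 * 0.312 = 5616 ⇒ total 7017
15–29: 11700 * 0.972 = 11372
30–44: 17300 * 0.959 = 16591
45–59: 18000 * 0.951 = 17118
60–74: 5700 * 0.947 = 5398
Giving 7017 / 11372 / 16591 / 17118 / 5398.
[period 2]
Births: 11372 * 0.081 = 921 ; 16591 * 0.312 = 5176 ⇒ total 6097
15–29: 7017 * 0.972 = 6821
30–44: 11372 * 0.959 = 10906
45–59: 16591 * 0.951 = 15778
60–74: 17118 * 0.947 = 16211
Giving 6097 / 6821 / 10906 / 15778 / 16211.
Total: 62000 → 55813; change = -6187; percentage change = -10.0%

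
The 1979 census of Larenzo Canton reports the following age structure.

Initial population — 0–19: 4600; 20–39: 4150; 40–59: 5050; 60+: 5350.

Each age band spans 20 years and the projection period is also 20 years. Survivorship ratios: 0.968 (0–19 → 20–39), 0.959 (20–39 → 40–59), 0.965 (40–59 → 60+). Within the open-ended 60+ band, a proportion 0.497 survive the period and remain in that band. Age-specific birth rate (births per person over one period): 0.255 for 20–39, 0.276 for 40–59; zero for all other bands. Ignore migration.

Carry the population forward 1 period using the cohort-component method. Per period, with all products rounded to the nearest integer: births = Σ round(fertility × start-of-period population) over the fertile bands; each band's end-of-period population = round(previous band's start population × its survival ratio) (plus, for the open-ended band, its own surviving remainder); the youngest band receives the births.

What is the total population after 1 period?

18417

Let group 1 be 0–19 through group 4 = 60+.
— Period 1 —
Births: 4150 × 0.255 = 1058 ; 5050 × 0.276 = 1394 → 2452
Group 2: 4600 × 0.968 = 4453
Group 3: 4150 × 0.959 = 3980
Group 4: 5050 × 0.965 + 5350 × 0.497 = 4873 + 2659 = 7532
Population now: 0–19=2452, 20–39=4453, 40–59=3980, 60+=7532
Total after period 1: 2452 + 4453 + 3980 + 7532 = 18417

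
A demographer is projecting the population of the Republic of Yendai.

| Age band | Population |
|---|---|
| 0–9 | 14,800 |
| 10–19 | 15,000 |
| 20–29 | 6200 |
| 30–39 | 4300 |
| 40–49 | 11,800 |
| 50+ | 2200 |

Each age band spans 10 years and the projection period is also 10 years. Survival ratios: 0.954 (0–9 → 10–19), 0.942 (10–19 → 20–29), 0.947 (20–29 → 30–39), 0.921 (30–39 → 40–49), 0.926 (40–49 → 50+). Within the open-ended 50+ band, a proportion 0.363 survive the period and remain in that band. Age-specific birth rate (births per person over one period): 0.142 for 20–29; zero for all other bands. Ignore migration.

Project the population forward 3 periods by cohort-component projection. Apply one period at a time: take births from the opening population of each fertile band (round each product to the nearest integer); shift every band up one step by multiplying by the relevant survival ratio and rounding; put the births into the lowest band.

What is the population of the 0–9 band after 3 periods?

(Groups numbered youngest = 1 to oldest = 6.)
Period 1.
Births: 6200 × 0.142 = 880
Group 2: 14800 × 0.954 = 14119
Group 3: 15000 × 0.942 = 14130
Group 4: 6200 × 0.947 = 5871
Group 5: 4300 × 0.921 = 3960
Group 6: 11800 × 0.926 + 2200 × 0.363 = 10927 + 799 = 11726
Population now: 0–9=880, 10–19=14119, 20–29=14130, 30–39=5871, 40–49=3960, 50+=11726
Period 2.
Births: 14130 × 0.142 = 2006
Group 2: 880 × 0.954 = 840
Group 3: 14119 × 0.942 = 13300
Group 4: 14130 × 0.947 = 13381
Group 5: 5871 × 0.921 = 5407
Group 6: 3960 × 0.926 + 11726 × 0.363 = 3667 + 4257 = 7924
Population now: 0–9=2006, 10–19=840, 20–29=13300, 30–39=13381, 40–49=5407, 50+=7924
Period 3.
Births: 13300 × 0.142 = 1889
Group 2: 2006 × 0.954 = 1914
Group 3: 840 × 0.942 = 791
Group 4: 13300 × 0.947 = 12595
Group 5: 13381 × 0.921 = 12324
Group 6: 5407 × 0.926 + 7924 × 0.363 = 5007 + 2876 = 7883
Population now: 0–9=1889, 10–19=1914, 20–29=791, 30–39=12595, 40–49=12324, 50+=7883

1889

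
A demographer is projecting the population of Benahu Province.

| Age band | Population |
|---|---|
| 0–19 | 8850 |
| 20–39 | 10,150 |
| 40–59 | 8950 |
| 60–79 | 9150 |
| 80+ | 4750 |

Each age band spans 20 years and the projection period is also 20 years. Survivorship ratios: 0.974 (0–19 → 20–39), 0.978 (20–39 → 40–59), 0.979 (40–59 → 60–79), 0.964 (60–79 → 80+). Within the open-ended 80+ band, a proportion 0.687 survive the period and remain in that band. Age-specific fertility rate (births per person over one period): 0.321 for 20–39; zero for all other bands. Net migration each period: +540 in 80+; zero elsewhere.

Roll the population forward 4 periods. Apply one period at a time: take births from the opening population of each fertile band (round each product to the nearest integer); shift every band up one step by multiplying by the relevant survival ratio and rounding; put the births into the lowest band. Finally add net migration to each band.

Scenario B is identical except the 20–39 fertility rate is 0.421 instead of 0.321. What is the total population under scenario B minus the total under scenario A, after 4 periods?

Let group 1 be 0–19 through group 5 = 80+.
Period 1.
Births: 10150 × 0.321 = 3258
Group 2: 8850 × 0.974 = 8620
Group 3: 10150 × 0.978 = 9927
Group 4: 8950 × 0.979 = 8762
Group 5: 9150 × 0.964 + 4750 × 0.687 = 8821 + 3263 = 12084
Net migration: Group 5 + 540 → 12624
Population now: 0–19=3258, 20–39=8620, 40–59=9927, 60–79=8762, 80+=12624
Period 2.
Births: 8620 × 0.321 = 2767
Group 2: 3258 × 0.974 = 3173
Group 3: 8620 × 0.978 = 8430
Group 4: 9927 × 0.979 = 9719
Group 5: 8762 × 0.964 + 12624 × 0.687 = 8447 + 8673 = 17120
Net migration: Group 5 + 540 → 17660
Population now: 0–19=2767, 20–39=3173, 40–59=8430, 60–79=9719, 80+=17660
Period 3.
Births: 3173 × 0.321 = 1019
Group 2: 2767 × 0.974 = 2695
Group 3: 3173 × 0.978 = 3103
Group 4: 8430 × 0.979 = 8253
Group 5: 9719 × 0.964 + 17660 × 0.687 = 9369 + 12132 = 21501
Net migration: Group 5 + 540 → 22041
Population now: 0–19=1019, 20–39=2695, 40–59=3103, 60–79=8253, 80+=22041
Period 4.
Births: 2695 × 0.321 = 865
Group 2: 1019 × 0.974 = 993
Group 3: 2695 × 0.978 = 2636
Group 4: 3103 × 0.979 = 3038
Group 5: 8253 × 0.964 + 22041 × 0.687 = 7956 + 15142 = 23098
Net migration: Group 5 + 540 → 23638
Population now: 0–19=865, 20–39=993, 40–59=2636, 60–79=3038, 80+=23638
Scenario A total after 4 periods: 31170
Scenario B projection —
Period 1.
Births: 10150 × 0.421 = 4273
Group 2: 8850 × 0.974 = 8620
Group 3: 10150 × 0.978 = 9927
Group 4: 8950 × 0.979 = 8762
Group 5: 9150 × 0.964 + 4750 × 0.687 = 8821 + 3263 = 12084
Net migration: Group 5 + 540 → 12624
Population now: 0–19=4273, 20–39=8620, 40–59=9927, 60–79=8762, 80+=12624
Period 2.
Births: 8620 × 0.421 = 3629
Group 2: 4273 × 0.974 = 4162
Group 3: 8620 × 0.978 = 8430
Group 4: 9927 × 0.979 = 9719
Group 5: 8762 × 0.964 + 12624 × 0.687 = 8447 + 8673 = 17120
Net migration: Group 5 + 540 → 17660
Population now: 0–19=3629, 20–39=4162, 40–59=8430, 60–79=9719, 80+=17660
Period 3.
Births: 4162 × 0.421 = 1752
Group 2: 3629 × 0.974 = 3535
Group 3: 4162 × 0.978 = 4070
Group 4: 8430 × 0.979 = 8253
Group 5: 9719 × 0.964 + 17660 × 0.687 = 9369 + 12132 = 21501
Net migration: Group 5 + 540 → 22041
Population now: 0–19=1752, 20–39=3535, 40–59=4070, 60–79=8253, 80+=22041
Period 4.
Births: 3535 × 0.421 = 1488
Group 2: 1752 × 0.974 = 1706
Group 3: 3535 × 0.978 = 3457
Group 4: 4070 × 0.979 = 3985
Group 5: 8253 × 0.964 + 22041 × 0.687 = 7956 + 15142 = 23098
Net migration: Group 5 + 540 → 23638
Population now: 0–19=1488, 20–39=1706, 40–59=3457, 60–79=3985, 80+=23638
Scenario B total after 4 periods: 34274
Difference B − A = 34274 − 31170 = 3104

3104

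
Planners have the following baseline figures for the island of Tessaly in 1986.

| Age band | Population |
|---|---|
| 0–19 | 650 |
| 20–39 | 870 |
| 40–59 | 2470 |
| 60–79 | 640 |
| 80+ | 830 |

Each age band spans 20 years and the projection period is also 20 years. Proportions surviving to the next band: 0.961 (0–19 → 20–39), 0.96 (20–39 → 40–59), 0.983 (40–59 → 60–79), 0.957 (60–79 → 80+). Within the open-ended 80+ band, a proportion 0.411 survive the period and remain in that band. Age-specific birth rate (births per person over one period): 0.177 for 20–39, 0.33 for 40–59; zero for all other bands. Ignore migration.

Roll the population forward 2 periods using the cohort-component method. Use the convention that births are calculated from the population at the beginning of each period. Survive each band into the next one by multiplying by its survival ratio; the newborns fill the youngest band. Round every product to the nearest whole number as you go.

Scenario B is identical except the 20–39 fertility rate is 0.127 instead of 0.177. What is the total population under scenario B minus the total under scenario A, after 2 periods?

Period 1:
Births: 870 × 0.177 = 154  |  2470 × 0.33 = 815 → total 969
20–39: 650 × 0.961 = 625
40–59: 870 × 0.96 = 835
60–79: 2470 × 0.983 = 2428
80+: 640 × 0.957 + 830 × 0.411 = 612 + 341 = 953
→ [969, 625, 835, 2428, 953]
Period 2:
Births: 625 × 0.177 = 111  |  835 × 0.33 = 276 → total 387
20–39: 969 × 0.961 = 931
40–59: 625 × 0.96 = 600
60–79: 835 × 0.983 = 821
80+: 2428 × 0.957 + 953 × 0.411 = 2324 + 392 = 2716
→ [387, 931, 600, 821, 2716]
Scenario A total after 2 periods: 5455
Scenario B projection —
Period 1:
Births: 870 × 0.127 = 110  |  2470 × 0.33 = 815 → total 925
20–39: 650 × 0.961 = 625
40–59: 870 × 0.96 = 835
60–79: 2470 × 0.983 = 2428
80+: 640 × 0.957 + 830 × 0.411 = 612 + 341 = 953
→ [925, 625, 835, 2428, 953]
Period 2:
Births: 625 × 0.127 = 79  |  835 × 0.33 = 276 → total 355
20–39: 925 × 0.961 = 889
40–59: 625 × 0.96 = 600
60–79: 835 × 0.983 = 821
80+: 2428 × 0.957 + 953 × 0.411 = 2324 + 392 = 2716
→ [355, 889, 600, 821, 2716]
Scenario B total after 2 periods: 5381
Difference B − A = 5381 − 5455 = -74

-74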